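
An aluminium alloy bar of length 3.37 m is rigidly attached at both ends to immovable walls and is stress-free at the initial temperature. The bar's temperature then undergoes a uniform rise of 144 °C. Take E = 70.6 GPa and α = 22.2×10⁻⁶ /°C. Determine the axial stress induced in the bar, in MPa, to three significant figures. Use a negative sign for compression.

Free thermal expansion αLΔT = 22.2e-6 · 3370 · 144 = 10.77 mm.
The walls impose strain ε = −(10.77)/3370 = -3.1968e-03; σ = Eε = 70600 · -3.1968e-03 = -225.7 MPa.

-226 MPa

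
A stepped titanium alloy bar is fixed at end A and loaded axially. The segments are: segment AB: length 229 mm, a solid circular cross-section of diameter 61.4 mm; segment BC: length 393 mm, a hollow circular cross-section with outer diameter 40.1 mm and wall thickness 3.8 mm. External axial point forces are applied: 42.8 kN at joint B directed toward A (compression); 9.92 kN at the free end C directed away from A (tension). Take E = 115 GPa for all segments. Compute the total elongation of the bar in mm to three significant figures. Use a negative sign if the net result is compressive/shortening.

0.0561 mm

Internal axial forces (sectioning from the free end, tension +): N_BC = 9.92 kN, N_AB = -32.88 kN.
A_AB = 2961 mm².
A_BC = 433.4 mm².
δ_AB = -32880·229/(2961·115000) = -0.02211 mm
δ_BC = 9920·393/(433.4·115000) = 0.07823 mm
δ = Σδ_i = 0.05612 mm.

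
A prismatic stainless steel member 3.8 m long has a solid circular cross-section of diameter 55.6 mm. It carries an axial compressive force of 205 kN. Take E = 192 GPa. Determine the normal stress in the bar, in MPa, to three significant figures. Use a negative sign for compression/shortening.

A = 2428 mm².
σ = N/A = -205000/2428 = -84.43 MPa.

-84.4 MPa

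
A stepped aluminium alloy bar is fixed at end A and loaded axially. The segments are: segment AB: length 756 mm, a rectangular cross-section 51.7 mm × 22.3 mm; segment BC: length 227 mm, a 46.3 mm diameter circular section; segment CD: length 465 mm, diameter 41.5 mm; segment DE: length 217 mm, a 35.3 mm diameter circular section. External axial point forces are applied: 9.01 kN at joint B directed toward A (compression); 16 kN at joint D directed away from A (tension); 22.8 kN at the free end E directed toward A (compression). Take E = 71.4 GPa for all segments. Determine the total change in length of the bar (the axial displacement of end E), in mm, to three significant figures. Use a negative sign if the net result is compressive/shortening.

-0.262 mm

Internal axial forces (sectioning from the free end, tension +): N_DE = -22.8 kN, N_CD = -6.8 kN, N_BC = -6.8 kN, N_AB = -15.81 kN.
A_AB = 1153 mm².
A_BC = 1684 mm².
A_CD = 1353 mm².
A_DE = 978.7 mm².
δ_AB = -15810·756/(1153·71400) = -0.1452 mm
δ_BC = -6800·227/(1684·71400) = -0.01284 mm
δ_CD = -6800·465/(1353·71400) = -0.03274 mm
δ_DE = -22800·217/(978.7·71400) = -0.0708 mm
δ = Σδ_i = -0.2616 mm.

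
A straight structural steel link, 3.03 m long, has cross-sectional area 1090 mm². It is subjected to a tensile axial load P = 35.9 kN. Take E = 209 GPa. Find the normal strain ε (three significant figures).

σ = N/A = 32.94 MPa; ε = σ/E = 32.94/209000 = 1.576e-04.

1.58e-04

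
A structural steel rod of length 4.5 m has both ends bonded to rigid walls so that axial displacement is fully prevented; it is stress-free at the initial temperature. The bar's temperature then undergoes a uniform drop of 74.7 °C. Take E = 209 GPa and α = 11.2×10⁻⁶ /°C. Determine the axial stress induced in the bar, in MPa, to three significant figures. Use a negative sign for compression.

175 MPa

Free thermal expansion αLΔT = 11.2e-6 · 4500 · -74.7 = -3.765 mm.
The walls impose strain ε = −(-3.765)/4500 = 8.3664e-04; σ = Eε = 209000 · 8.3664e-04 = 174.9 MPa.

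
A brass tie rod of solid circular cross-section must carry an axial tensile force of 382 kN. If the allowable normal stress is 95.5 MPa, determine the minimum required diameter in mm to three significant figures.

71.4 mm

Required area A ≥ P/σ_allow = 382000/95.5 = 4000 mm².
For a solid circular section, d ≥ √(4A/π) = 71.36 mm.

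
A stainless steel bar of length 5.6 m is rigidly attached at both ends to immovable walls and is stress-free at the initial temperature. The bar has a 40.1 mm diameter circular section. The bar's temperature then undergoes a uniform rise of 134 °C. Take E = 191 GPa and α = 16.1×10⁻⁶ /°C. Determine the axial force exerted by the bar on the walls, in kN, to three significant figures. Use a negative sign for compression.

Free thermal expansion αLΔT = 16.1e-6 · 5600 · 134 = 12.08 mm.
The walls impose strain ε = −(12.08)/5600 = -2.1574e-03; σ = Eε = 191000 · -2.1574e-03 = -412.1 MPa.
Wall reaction R = σ·A = -412.1·1263 = -520400 N = -520.4 kN.

-520 kN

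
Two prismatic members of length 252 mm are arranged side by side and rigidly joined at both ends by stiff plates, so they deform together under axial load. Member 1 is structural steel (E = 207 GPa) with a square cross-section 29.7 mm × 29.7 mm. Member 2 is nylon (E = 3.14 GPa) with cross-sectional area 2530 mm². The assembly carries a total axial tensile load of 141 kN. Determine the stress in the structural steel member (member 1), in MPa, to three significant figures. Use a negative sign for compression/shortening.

A_1 = 882.1 mm².
Equal strain + equilibrium ⇒ each member carries load in proportion to AE: A₁E₁ = 182600000 N, A₂E₂ = 7944000 N, ΣAE = 190500000 N.
σ₁ = P·E₁/ΣAE = 141000·207000/190500000 = 153.2 MPa.

153 MPa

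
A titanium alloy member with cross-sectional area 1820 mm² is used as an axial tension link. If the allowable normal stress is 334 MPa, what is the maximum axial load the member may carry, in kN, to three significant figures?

P_max = σ_allow · A = 334 · 1820 = 607900 N = 607.9 kN.

608 kN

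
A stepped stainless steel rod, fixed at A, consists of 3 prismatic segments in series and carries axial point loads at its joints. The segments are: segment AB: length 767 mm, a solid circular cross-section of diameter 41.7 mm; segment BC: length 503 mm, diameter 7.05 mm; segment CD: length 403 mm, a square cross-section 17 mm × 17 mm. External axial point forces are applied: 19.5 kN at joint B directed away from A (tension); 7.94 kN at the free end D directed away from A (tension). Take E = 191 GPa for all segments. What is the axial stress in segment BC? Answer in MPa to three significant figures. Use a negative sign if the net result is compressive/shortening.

Internal axial forces (sectioning from the free end, tension +): N_CD = 7.94 kN, N_BC = 7.94 kN, N_AB = 27.44 kN.
A_BC = 39.04 mm².
σ_BC = N_BC/A_BC = 7940/39.04 = 203.4 MPa.

203 MPa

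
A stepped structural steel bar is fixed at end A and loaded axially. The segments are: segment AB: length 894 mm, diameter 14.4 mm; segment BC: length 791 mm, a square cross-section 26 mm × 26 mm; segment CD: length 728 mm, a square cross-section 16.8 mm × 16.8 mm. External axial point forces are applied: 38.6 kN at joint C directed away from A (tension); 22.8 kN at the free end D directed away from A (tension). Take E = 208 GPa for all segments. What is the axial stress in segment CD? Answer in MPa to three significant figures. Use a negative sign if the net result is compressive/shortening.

80.8 MPa

Internal axial forces (sectioning from the free end, tension +): N_CD = 22.8 kN, N_BC = 61.4 kN, N_AB = 61.4 kN.
A_CD = 282.2 mm².
σ_CD = N_CD/A_CD = 22800/282.2 = 80.78 MPa.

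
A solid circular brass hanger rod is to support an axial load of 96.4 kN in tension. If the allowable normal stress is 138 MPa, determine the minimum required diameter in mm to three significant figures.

29.8 mm

Required area A ≥ P/σ_allow = 96400/138 = 698.6 mm².
For a solid circular section, d ≥ √(4A/π) = 29.82 mm.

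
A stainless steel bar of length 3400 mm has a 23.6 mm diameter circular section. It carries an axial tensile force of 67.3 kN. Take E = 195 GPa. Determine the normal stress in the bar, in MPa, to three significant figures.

154 MPa

A = 437.4 mm².
σ = N/A = 67300/437.4 = 153.9 MPa.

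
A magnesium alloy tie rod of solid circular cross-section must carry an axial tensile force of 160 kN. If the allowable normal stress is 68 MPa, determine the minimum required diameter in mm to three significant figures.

Required area A ≥ P/σ_allow = 160000/68 = 2353 mm².
For a solid circular section, d ≥ √(4A/π) = 54.73 mm.

54.7 mm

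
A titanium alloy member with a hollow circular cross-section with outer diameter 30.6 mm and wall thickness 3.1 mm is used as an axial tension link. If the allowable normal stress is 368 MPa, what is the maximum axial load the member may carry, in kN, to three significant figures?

A = 267.8 mm².
P_max = σ_allow · A = 368 · 267.8 = 98560 N = 98.56 kN.

98.6 kN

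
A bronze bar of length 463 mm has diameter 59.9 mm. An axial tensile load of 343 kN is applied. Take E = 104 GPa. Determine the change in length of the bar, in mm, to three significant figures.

0.542 mm

A = 2818 mm².
δ_mech = NL/(AE) = 343000·463/(2818·104000) = 0.5419 mm.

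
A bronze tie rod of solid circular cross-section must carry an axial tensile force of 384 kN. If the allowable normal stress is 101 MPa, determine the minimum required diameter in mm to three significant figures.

69.6 mm

Required area A ≥ P/σ_allow = 384000/101 = 3802 mm².
For a solid circular section, d ≥ √(4A/π) = 69.58 mm.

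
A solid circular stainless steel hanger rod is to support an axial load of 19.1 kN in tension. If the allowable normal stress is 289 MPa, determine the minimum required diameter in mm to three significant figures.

9.17 mm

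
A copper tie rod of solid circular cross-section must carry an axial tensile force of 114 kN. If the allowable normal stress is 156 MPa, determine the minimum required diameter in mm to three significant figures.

Required area A ≥ P/σ_allow = 114000/156 = 730.8 mm².
For a solid circular section, d ≥ √(4A/π) = 30.5 mm.

30.5 mm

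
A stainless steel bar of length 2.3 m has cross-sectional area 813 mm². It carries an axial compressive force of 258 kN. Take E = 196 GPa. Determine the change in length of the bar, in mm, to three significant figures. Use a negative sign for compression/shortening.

δ_mech = NL/(AE) = -258000·2300/(813·196000) = -3.724 mm.

-3.72 mm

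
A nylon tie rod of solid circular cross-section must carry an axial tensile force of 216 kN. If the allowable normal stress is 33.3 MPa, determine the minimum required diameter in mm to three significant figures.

Required area A ≥ P/σ_allow = 216000/33.3 = 6486 mm².
For a solid circular section, d ≥ √(4A/π) = 90.88 mm.

90.9 mm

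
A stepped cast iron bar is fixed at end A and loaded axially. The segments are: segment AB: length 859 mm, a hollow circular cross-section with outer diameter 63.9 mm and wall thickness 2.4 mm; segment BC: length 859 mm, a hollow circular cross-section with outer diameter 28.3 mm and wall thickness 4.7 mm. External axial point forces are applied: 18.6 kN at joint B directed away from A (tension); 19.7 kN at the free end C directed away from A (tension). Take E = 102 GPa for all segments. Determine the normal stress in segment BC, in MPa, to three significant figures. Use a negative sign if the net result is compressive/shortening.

56.5 MPa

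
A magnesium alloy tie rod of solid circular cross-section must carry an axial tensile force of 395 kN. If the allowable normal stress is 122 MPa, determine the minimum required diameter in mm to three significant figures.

64.2 mm

Required area A ≥ P/σ_allow = 395000/122 = 3238 mm².
For a solid circular section, d ≥ √(4A/π) = 64.21 mm.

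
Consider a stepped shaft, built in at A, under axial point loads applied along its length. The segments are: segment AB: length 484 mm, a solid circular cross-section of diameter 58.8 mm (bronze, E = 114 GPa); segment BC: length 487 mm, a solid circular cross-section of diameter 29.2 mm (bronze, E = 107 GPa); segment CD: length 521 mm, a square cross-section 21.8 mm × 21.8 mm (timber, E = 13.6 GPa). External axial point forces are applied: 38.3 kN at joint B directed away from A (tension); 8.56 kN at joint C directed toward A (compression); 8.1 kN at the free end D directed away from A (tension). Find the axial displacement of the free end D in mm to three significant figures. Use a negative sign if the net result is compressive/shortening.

Internal axial forces (sectioning from the free end, tension +): N_CD = 8.1 kN, N_BC = -0.46 kN, N_AB = 37.84 kN.
A_AB = 2715 mm².
A_BC = 669.7 mm².
A_CD = 475.2 mm².
δ_AB = 37840·484/(2715·114000) = 0.05916 mm
δ_BC = -460·487/(669.7·107000) = -0.003126 mm
δ_CD = 8100·521/(475.2·13600) = 0.6529 mm
δ = Σδ_i = 0.709 mm.

0.709 mm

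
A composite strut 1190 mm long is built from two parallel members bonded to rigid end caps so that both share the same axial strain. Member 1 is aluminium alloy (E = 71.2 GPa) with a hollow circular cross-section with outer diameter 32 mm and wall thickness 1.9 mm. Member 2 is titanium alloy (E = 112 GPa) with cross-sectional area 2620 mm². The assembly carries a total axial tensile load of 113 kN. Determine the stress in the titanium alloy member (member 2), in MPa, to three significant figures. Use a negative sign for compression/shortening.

41.3 MPa

A_1 = 179.7 mm².
Equal strain + equilibrium ⇒ each member carries load in proportion to AE: A₁E₁ = 12790000 N, A₂E₂ = 293400000 N, ΣAE = 306200000 N.
σ₂ = P·E₂/ΣAE = 113000·112000/306200000 = 41.33 MPa.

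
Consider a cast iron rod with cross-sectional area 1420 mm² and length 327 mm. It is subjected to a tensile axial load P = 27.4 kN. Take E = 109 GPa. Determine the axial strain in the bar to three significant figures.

σ = N/A = 19.3 MPa; ε = σ/E = 19.3/109000 = 1.770e-04.

1.77e-04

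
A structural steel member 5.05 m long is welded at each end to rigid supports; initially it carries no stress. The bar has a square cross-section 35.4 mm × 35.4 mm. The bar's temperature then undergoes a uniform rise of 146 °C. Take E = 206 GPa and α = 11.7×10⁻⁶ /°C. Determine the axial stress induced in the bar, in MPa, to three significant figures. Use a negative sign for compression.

-352 MPa

Free thermal expansion αLΔT = 11.7e-6 · 5050 · 146 = 8.626 mm.
The walls impose strain ε = −(8.626)/5050 = -1.7082e-03; σ = Eε = 206000 · -1.7082e-03 = -351.9 MPa.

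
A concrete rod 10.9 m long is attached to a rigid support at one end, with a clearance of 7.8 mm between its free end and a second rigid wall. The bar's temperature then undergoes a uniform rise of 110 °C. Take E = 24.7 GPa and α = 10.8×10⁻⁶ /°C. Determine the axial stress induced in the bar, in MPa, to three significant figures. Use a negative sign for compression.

-11.7 MPa

Free thermal expansion αLΔT = 10.8e-6 · 10900 · 110 = 12.95 mm.
The walls engage after the gap closes; constrained expansion = 12.95 − 7.8 = 5.149 mm.
The walls impose strain ε = −(5.149)/10900 = -4.7240e-04; σ = Eε = 24700 · -4.7240e-04 = -11.67 MPa.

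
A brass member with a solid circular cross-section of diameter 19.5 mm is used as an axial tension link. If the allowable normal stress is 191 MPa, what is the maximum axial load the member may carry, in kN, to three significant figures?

57.0 kN

A = 298.6 mm².
P_max = σ_allow · A = 191 · 298.6 = 57040 N = 57.04 kN.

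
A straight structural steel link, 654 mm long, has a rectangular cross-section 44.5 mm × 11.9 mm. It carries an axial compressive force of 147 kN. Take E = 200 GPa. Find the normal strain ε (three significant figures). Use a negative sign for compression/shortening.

-0.00139

A = 529.6 mm².
σ = N/A = -277.6 MPa; ε = σ/E = -277.6/200000 = -1.388e-03.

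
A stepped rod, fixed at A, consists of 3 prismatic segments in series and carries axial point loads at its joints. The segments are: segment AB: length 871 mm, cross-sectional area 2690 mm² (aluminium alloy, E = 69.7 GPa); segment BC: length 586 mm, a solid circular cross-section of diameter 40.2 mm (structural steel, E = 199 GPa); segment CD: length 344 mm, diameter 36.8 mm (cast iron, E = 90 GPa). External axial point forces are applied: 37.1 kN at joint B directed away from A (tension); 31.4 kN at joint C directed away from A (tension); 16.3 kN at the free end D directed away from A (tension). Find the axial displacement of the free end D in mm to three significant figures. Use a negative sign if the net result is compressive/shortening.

Internal axial forces (sectioning from the free end, tension +): N_CD = 16.3 kN, N_BC = 47.7 kN, N_AB = 84.8 kN.
A_BC = 1269 mm².
A_CD = 1064 mm².
δ_AB = 84800·871/(2690·69700) = 0.3939 mm
δ_BC = 47700·586/(1269·199000) = 0.1107 mm
δ_CD = 16300·344/(1064·90000) = 0.05858 mm
δ = Σδ_i = 0.5632 mm.

0.563 mm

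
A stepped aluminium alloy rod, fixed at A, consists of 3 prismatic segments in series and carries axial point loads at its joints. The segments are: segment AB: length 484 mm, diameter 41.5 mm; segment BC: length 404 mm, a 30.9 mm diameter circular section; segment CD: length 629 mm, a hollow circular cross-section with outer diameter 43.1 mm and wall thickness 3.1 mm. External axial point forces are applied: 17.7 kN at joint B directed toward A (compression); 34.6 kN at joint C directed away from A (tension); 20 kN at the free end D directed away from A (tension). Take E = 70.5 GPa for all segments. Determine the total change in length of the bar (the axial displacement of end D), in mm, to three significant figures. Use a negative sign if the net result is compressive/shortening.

1.06 mm

Internal axial forces (sectioning from the free end, tension +): N_CD = 20 kN, N_BC = 54.6 kN, N_AB = 36.9 kN.
A_AB = 1353 mm².
A_BC = 749.9 mm².
A_CD = 389.6 mm².
δ_AB = 36900·484/(1353·70500) = 0.1873 mm
δ_BC = 54600·404/(749.9·70500) = 0.4172 mm
δ_CD = 20000·629/(389.6·70500) = 0.4581 mm
δ = Σδ_i = 1.063 mm.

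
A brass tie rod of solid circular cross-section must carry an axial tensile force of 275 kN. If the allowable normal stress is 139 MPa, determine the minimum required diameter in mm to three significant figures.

Required area A ≥ P/σ_allow = 275000/139 = 1978 mm².
For a solid circular section, d ≥ √(4A/π) = 50.19 mm.

50.2 mm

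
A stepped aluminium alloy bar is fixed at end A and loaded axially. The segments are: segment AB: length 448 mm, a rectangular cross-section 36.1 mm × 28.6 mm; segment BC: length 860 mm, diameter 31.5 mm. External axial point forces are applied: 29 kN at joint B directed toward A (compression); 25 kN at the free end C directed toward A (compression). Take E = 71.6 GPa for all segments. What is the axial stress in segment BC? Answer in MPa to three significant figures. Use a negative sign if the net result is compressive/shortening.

Internal axial forces (sectioning from the free end, tension +): N_BC = -25 kN, N_AB = -54 kN.
A_BC = 779.3 mm².
σ_BC = N_BC/A_BC = -25000/779.3 = -32.08 MPa.

-32.1 MPa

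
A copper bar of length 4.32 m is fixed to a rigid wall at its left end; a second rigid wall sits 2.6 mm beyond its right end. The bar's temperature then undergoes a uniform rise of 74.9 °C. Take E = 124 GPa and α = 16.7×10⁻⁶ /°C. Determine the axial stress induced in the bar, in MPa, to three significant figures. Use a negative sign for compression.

-80.5 MPa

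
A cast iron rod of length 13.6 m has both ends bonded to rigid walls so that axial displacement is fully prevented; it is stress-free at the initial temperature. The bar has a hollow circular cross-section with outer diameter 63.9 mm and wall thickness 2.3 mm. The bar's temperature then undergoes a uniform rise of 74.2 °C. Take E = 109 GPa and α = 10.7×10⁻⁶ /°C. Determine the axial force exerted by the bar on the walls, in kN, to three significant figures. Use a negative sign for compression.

Free thermal expansion αLΔT = 10.7e-6 · 13600 · 74.2 = 10.8 mm.
The walls impose strain ε = −(10.8)/13600 = -7.9394e-04; σ = Eε = 109000 · -7.9394e-04 = -86.54 MPa.
Wall reaction R = σ·A = -86.54·445.1 = -38520 N = -38.52 kN.

-38.5 kN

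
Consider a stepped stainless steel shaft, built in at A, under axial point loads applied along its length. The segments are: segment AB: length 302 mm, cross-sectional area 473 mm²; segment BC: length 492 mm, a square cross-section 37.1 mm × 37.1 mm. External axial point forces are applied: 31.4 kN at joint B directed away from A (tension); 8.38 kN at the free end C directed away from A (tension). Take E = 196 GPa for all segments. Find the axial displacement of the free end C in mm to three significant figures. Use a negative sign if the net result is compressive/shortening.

0.145 mm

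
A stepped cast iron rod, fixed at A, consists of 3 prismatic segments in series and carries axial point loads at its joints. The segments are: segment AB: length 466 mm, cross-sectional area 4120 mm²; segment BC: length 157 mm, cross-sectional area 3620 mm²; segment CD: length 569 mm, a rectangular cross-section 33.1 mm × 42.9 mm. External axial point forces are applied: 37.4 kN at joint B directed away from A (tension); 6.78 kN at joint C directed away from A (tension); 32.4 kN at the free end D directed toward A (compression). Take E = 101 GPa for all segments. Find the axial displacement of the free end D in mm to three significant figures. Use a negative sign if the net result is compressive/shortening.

-0.126 mm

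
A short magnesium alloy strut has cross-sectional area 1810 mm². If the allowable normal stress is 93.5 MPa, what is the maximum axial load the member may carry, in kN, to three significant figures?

169 kN

P_max = σ_allow · A = 93.5 · 1810 = 169200 N = 169.2 kN.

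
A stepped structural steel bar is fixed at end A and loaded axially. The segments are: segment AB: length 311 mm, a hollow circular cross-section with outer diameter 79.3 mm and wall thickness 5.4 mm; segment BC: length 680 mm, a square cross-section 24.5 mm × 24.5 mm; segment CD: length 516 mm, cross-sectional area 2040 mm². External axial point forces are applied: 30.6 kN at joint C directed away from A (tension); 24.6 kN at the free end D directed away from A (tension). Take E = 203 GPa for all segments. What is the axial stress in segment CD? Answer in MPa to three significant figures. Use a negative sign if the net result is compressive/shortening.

12.1 MPa

Internal axial forces (sectioning from the free end, tension +): N_CD = 24.6 kN, N_BC = 55.2 kN, N_AB = 55.2 kN.
σ_CD = N_CD/A_CD = 24600/2040 = 12.06 MPa.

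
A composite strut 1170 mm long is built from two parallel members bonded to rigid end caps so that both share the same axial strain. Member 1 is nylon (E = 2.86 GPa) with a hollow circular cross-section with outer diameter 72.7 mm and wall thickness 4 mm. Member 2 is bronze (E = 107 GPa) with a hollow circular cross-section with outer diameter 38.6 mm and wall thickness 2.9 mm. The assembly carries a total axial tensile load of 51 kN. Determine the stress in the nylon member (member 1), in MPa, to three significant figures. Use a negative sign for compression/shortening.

A_1 = 863.3 mm².
A_2 = 325.2 mm².
Equal strain + equilibrium ⇒ each member carries load in proportion to AE: A₁E₁ = 2469000 N, A₂E₂ = 34800000 N, ΣAE = 37270000 N.
σ₁ = P·E₁/ΣAE = 51000·2860/37270000 = 3.914 MPa.

3.91 MPa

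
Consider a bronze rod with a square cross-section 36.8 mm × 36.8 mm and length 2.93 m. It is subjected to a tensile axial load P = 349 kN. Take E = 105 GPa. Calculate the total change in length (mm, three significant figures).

7.19 mm

A = 1354 mm².
δ_mech = NL/(AE) = 349000·2930/(1354·105000) = 7.191 mm.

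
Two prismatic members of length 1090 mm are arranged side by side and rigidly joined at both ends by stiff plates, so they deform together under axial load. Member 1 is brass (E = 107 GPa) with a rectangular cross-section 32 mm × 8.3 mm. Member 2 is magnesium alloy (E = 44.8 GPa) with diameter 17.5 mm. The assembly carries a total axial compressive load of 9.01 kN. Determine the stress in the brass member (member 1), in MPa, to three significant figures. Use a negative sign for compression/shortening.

-24.6 MPa

A_1 = 265.6 mm².
A_2 = 240.5 mm².
Equal strain + equilibrium ⇒ each member carries load in proportion to AE: A₁E₁ = 28420000 N, A₂E₂ = 10780000 N, ΣAE = 39190000 N.
σ₁ = P·E₁/ΣAE = -9010·107000/39190000 = -24.6 MPa.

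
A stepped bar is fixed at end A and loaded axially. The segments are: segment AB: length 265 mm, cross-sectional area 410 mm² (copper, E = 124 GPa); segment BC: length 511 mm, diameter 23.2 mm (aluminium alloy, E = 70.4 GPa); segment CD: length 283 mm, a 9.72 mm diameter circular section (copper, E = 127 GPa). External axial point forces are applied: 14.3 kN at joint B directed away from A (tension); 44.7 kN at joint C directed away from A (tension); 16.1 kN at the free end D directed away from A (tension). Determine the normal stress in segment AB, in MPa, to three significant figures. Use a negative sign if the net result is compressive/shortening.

183 MPa

Internal axial forces (sectioning from the free end, tension +): N_CD = 16.1 kN, N_BC = 60.8 kN, N_AB = 75.1 kN.
σ_AB = N_AB/A_AB = 75100/410 = 183.2 MPa.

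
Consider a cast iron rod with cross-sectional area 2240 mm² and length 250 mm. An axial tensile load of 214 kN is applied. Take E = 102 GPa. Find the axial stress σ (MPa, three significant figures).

σ = N/A = 214000/2240 = 95.54 MPa.

95.5 MPa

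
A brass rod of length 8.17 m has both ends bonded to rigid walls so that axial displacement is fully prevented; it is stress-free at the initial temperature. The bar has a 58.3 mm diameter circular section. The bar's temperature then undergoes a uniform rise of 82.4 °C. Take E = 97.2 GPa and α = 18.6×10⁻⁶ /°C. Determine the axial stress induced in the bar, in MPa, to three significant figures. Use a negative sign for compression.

-149 MPa

Free thermal expansion αLΔT = 18.6e-6 · 8170 · 82.4 = 12.52 mm.
The walls impose strain ε = −(12.52)/8170 = -1.5326e-03; σ = Eε = 97200 · -1.5326e-03 = -149 MPa.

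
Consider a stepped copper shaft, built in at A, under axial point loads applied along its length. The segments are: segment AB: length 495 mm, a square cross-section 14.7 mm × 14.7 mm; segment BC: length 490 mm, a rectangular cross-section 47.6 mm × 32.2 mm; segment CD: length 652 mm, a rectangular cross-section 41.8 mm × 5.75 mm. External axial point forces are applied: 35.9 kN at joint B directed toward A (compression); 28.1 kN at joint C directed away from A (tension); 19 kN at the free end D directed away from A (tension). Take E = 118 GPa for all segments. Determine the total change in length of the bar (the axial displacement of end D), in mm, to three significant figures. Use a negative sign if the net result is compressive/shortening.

0.782 mm

Internal axial forces (sectioning from the free end, tension +): N_CD = 19 kN, N_BC = 47.1 kN, N_AB = 11.2 kN.
A_AB = 216.1 mm².
A_BC = 1533 mm².
A_CD = 240.3 mm².
δ_AB = 11200·495/(216.1·118000) = 0.2174 mm
δ_BC = 47100·490/(1533·118000) = 0.1276 mm
δ_CD = 19000·652/(240.3·118000) = 0.4368 mm
δ = Σδ_i = 0.7818 mm.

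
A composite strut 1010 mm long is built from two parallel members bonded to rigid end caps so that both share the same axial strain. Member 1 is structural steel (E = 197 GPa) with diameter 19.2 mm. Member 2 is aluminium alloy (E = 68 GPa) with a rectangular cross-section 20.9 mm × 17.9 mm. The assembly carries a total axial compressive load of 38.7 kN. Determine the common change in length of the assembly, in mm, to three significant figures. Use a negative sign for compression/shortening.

-0.474 mm

A_1 = 289.5 mm².
A_2 = 374.1 mm².
Equal strain + equilibrium ⇒ each member carries load in proportion to AE: A₁E₁ = 57040000 N, A₂E₂ = 25440000 N, ΣAE = 82480000 N.
δ = PL/ΣAE = -38700·1010/82480000 = -0.4739 mm.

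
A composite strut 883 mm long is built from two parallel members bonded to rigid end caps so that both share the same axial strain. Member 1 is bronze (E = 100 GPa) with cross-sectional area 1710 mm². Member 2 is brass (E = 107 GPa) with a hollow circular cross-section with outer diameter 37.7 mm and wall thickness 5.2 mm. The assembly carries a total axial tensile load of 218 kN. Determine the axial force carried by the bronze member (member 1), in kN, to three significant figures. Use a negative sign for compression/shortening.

A_2 = 530.9 mm².
Equal strain + equilibrium ⇒ each member carries load in proportion to AE: A₁E₁ = 171000000 N, A₂E₂ = 56810000 N, ΣAE = 227800000 N.
F₁ = P·A₁E₁/ΣAE = 218000·171000000/227800000 = 163600 N.

164 kN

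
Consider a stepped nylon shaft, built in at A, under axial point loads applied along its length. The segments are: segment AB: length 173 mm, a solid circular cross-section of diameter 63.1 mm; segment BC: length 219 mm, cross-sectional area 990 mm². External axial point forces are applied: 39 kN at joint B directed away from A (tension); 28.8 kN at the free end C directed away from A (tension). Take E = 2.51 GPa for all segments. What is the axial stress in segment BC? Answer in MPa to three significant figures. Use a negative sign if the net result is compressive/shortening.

29.1 MPa

Internal axial forces (sectioning from the free end, tension +): N_BC = 28.8 kN, N_AB = 67.8 kN.
σ_BC = N_BC/A_BC = 28800/990 = 29.09 MPa.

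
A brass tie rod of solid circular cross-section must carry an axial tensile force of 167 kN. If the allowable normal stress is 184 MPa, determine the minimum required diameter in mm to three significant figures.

34.0 mm

Required area A ≥ P/σ_allow = 167000/184 = 907.6 mm².
For a solid circular section, d ≥ √(4A/π) = 33.99 mm.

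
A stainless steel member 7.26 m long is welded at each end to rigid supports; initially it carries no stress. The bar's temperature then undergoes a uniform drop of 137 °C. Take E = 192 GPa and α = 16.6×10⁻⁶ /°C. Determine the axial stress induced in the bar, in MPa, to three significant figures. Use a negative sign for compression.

Free thermal expansion αLΔT = 16.6e-6 · 7260 · -137 = -16.51 mm.
The walls impose strain ε = −(-16.51)/7260 = 2.2742e-03; σ = Eε = 192000 · 2.2742e-03 = 436.6 MPa.

437 MPa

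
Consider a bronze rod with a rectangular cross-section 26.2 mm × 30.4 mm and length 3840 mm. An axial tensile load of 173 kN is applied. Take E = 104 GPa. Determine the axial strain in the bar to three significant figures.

0.00209

A = 796.5 mm².
σ = N/A = 217.2 MPa; ε = σ/E = 217.2/104000 = 2.089e-03.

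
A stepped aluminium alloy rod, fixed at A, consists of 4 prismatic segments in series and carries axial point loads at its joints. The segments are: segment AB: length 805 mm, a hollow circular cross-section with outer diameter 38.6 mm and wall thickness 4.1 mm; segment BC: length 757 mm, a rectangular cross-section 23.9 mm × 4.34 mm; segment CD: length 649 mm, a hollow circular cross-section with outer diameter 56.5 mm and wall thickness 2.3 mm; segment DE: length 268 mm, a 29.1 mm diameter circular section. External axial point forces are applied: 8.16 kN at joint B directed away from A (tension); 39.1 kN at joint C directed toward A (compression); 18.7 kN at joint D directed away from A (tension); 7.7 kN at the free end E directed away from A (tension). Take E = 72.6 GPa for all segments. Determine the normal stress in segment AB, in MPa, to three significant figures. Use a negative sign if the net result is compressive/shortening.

Internal axial forces (sectioning from the free end, tension +): N_DE = 7.7 kN, N_CD = 26.4 kN, N_BC = -12.7 kN, N_AB = -4.54 kN.
A_AB = 444.4 mm².
σ_AB = N_AB/A_AB = -4540/444.4 = -10.22 MPa.

-10.2 MPa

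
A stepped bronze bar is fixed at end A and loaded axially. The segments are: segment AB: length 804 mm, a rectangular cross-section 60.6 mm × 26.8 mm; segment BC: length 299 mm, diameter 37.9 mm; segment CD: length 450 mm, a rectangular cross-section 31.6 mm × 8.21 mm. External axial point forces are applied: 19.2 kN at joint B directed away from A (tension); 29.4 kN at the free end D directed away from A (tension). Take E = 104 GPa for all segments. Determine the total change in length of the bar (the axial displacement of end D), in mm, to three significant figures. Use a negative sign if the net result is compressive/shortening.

0.797 mm

Internal axial forces (sectioning from the free end, tension +): N_CD = 29.4 kN, N_BC = 29.4 kN, N_AB = 48.6 kN.
A_AB = 1624 mm².
A_BC = 1128 mm².
A_CD = 259.4 mm².
δ_AB = 48600·804/(1624·104000) = 0.2313 mm
δ_BC = 29400·299/(1128·104000) = 0.07492 mm
δ_CD = 29400·450/(259.4·104000) = 0.4903 mm
δ = Σδ_i = 0.7966 mm.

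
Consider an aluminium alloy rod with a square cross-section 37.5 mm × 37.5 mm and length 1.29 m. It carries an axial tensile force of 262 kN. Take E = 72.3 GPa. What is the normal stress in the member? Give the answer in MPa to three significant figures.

A = 1406 mm².
σ = N/A = 262000/1406 = 186.3 MPa.

186 MPa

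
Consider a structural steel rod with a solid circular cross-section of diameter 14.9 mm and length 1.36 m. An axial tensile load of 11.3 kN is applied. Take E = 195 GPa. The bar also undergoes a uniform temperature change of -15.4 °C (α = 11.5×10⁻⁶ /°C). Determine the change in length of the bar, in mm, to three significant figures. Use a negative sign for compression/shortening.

0.211 mm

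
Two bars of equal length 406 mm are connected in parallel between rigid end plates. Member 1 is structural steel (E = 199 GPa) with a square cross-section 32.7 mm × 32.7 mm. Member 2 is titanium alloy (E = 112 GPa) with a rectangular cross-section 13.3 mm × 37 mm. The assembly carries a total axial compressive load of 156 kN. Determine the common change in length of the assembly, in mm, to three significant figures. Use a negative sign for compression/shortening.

A_1 = 1069 mm².
A_2 = 492.1 mm².
Equal strain + equilibrium ⇒ each member carries load in proportion to AE: A₁E₁ = 212800000 N, A₂E₂ = 55120000 N, ΣAE = 267900000 N.
δ = PL/ΣAE = -156000·406/267900000 = -0.2364 mm.

-0.236 mm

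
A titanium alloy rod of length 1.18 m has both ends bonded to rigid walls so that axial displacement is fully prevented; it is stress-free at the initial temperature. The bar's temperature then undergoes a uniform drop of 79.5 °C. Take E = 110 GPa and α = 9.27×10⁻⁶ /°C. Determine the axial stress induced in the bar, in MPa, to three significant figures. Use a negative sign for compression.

81.1 MPa

Free thermal expansion αLΔT = 9.27e-6 · 1180 · -79.5 = -0.8696 mm.
The walls impose strain ε = −(-0.8696)/1180 = 7.3696e-04; σ = Eε = 110000 · 7.3696e-04 = 81.07 MPa.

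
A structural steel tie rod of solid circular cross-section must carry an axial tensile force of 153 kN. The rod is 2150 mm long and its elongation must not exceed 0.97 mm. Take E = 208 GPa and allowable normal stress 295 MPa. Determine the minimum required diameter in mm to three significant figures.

45.6 mm

Required area A ≥ P/σ_allow = 153000/295 = 518.6 mm².
For a solid circular section, d ≥ √(4A/π) = 25.7 mm.
Elongation limit: A ≥ PL/(Eδ_allow) = 153000·2150/(208000·0.97) = 1630 mm² ⇒ d ≥ 45.56 mm.
The elongation limit governs.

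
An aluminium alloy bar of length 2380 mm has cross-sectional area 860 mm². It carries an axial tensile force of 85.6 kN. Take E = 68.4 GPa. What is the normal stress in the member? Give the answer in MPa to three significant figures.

99.5 MPa

σ = N/A = 85600/860 = 99.53 MPa.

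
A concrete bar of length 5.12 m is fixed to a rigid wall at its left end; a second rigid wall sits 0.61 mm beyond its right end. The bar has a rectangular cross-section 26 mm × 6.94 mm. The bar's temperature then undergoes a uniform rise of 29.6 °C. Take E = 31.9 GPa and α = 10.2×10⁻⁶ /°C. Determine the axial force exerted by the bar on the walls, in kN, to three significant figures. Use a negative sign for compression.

-1.05 kN

Free thermal expansion αLΔT = 10.2e-6 · 5120 · 29.6 = 1.546 mm.
The walls engage after the gap closes; constrained expansion = 1.546 − 0.61 = 0.9358 mm.
The walls impose strain ε = −(0.9358)/5120 = -1.8278e-04; σ = Eε = 31900 · -1.8278e-04 = -5.831 MPa.
Wall reaction R = σ·A = -5.831·180.4 = -1052 N = -1.052 kN.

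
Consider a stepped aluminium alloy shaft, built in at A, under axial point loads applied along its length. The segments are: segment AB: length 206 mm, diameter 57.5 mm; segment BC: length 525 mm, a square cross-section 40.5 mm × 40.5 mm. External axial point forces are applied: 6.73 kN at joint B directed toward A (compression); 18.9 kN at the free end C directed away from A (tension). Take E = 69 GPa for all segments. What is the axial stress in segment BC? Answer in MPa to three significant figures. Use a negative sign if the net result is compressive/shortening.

Internal axial forces (sectioning from the free end, tension +): N_BC = 18.9 kN, N_AB = 12.17 kN.
A_BC = 1640 mm².
σ_BC = N_BC/A_BC = 18900/1640 = 11.52 MPa.

11.5 MPa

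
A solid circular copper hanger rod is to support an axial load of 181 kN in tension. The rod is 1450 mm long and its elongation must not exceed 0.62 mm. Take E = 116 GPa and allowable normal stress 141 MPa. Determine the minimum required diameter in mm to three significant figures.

68.2 mm

Required area A ≥ P/σ_allow = 181000/141 = 1284 mm².
For a solid circular section, d ≥ √(4A/π) = 40.43 mm.
Elongation limit: A ≥ PL/(Eδ_allow) = 181000·1450/(116000·0.62) = 3649 mm² ⇒ d ≥ 68.16 mm.
The elongation limit governs.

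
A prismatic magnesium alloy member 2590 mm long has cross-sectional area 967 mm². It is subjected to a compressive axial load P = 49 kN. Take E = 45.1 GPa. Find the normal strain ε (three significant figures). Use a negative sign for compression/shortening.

-0.00112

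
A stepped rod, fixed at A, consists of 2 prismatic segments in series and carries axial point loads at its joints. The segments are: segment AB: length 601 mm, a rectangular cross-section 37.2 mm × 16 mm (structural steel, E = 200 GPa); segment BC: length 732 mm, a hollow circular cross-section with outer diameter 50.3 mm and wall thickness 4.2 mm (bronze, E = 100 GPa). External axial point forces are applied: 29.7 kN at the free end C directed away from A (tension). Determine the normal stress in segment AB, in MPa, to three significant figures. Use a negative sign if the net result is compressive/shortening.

49.9 MPa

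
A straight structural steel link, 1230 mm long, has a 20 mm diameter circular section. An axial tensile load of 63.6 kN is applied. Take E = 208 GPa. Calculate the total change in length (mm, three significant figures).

1.20 mm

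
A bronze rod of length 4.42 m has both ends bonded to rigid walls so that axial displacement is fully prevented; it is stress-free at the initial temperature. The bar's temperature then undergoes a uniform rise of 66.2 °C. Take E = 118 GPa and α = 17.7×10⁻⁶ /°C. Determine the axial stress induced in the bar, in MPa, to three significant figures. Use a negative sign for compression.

Free thermal expansion αLΔT = 17.7e-6 · 4420 · 66.2 = 5.179 mm.
The walls impose strain ε = −(5.179)/4420 = -1.1717e-03; σ = Eε = 118000 · -1.1717e-03 = -138.3 MPa.

-138 MPa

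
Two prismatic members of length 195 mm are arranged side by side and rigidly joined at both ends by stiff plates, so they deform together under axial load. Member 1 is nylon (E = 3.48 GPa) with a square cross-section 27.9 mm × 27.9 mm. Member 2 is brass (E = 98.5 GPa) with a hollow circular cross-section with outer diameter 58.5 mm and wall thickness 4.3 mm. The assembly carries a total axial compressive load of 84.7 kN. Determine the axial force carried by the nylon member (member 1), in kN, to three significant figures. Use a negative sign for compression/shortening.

A_1 = 778.4 mm².
A_2 = 732.2 mm².
Equal strain + equilibrium ⇒ each member carries load in proportion to AE: A₁E₁ = 2709000 N, A₂E₂ = 72120000 N, ΣAE = 74830000 N.
F₁ = P·A₁E₁/ΣAE = -84700·2709000/74830000 = -3066 N.

-3.07 kN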